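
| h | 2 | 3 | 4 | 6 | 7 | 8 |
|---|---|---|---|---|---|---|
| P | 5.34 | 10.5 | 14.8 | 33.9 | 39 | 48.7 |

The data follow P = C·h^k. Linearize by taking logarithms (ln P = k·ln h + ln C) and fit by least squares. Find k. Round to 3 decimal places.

Linearized form: ln P = k·ln h + ln C. From the 6 transformed points,
Σln h = 8.9952, Σ(ln h)² = 14.9303, Σln P = 17.7939, Σln h·ln P = 29.0021.
Equations: 14.9303·k + 8.9952·ln C = 29.0021;  8.9952·k + 6·ln C = 17.7939.
Solving (det = 8.6686): k = 1.60968, ln C = 0.55242.

k = 1.610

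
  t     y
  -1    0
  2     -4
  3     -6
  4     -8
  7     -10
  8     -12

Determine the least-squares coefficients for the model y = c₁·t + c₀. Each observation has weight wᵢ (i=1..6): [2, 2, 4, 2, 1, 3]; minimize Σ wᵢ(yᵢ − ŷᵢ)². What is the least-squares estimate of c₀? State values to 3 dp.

c₀ = -1.784

With design matrix X, XᵀWX = [[319, 53]; [53, 14]] and XᵀWy = [-510, -94]ᵀ.
Eliminating c₀: 14·(row 1) − 53·(row 2) gives 1657·c₁ = 14·(-510) − 53·(-94) = -2158, so c₁ = -2158/1657.
Then c₀ = ((-94) − 53·(-2158/1657))/14 = -2956/1657.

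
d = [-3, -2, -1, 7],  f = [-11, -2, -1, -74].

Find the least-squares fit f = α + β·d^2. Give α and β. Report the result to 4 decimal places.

Setting ∂/∂α … = 0 gives: 4·α + 63·β = -88;  63·α + 2499·β = -3734.
(Σ1 = 4, Σd^2 = 63, Σd^2·d^2 = 2499, Σf = -88, Σd^2·f = -3734.)
Eliminating β: 2499·(row 1) − 63·(row 2) gives 6027·α = 2499·(-88) − 63·(-3734) = 15330, so α = 730/287.
Then β = ((-3734) − 63·(730/287))/2499 = -9392/6027.

α = 2.5436, β = -1.5583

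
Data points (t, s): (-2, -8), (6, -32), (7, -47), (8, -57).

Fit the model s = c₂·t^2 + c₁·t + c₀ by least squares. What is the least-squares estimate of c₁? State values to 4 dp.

c₁ = 0.5204

Compute the Gram sums: Σt^2·t^2 = 7809, Σt^2·t = 1063, Σt^2 = 153, Σt·t = 153, Σt = 19, Σ1 = 4.
Moment sums: Σt^2·s = -7135, Σt·s = -961, Σs = -144.
AᵀA·[c₂, c₁, c₀]ᵀ = Aᵀs becomes [[7809, 1063, 153]; [1063, 153, 19]; [153, 19, 4]]·[c₂, c₁, c₀]ᵀ = [-7135, -961, -144]ᵀ.
Row-reducing yields c₂ = -8953/9722, c₁ = 5059/9722, c₀ = -15785/4861.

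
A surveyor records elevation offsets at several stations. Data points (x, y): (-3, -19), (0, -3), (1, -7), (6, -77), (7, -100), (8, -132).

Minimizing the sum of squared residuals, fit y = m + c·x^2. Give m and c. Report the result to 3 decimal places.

m = -3.203, c = -2.005

Sums needed: Σ1 = 6, Σx^2 = 159, Σx^2·x^2 = 7875.
For Mᵀy: Σy = -338, Σx^2·y = -16298.
Normal equations: [[6, 159]; [159, 7875]]·[m, c]ᵀ = [-338, -16298]ᵀ.
Δ = 6·7875 − 159² = 21969.
m = ((-338)·7875 − 159·(-16298))/21969 = -23456/7323; c = (6·(-16298) − 159·(-338))/21969 = -4894/2441.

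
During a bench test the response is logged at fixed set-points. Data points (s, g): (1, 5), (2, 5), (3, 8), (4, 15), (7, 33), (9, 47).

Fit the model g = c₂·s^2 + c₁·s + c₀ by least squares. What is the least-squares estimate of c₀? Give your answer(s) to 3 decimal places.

Compute the Gram sums: Σs^2·s^2 = 9316, Σs^2·s = 1172, Σs^2 = 160, Σs·s = 160, Σs = 26, Σ1 = 6.
And Σs^2·g = 5761, Σs·g = 753, Σg = 113.
MᵀM·[c₂, c₁, c₀]ᵀ = Mᵀg becomes [[9316, 1172, 160]; [1172, 160, 26]; [160, 26, 6]]·[c₂, c₁, c₀]ᵀ = [5761, 753, 113]ᵀ.
Solving the 3×3 system (Gaussian elimination) gives c₂ = 6011/14820, c₁ = 10831/7410, c₀ = 2079/1235.

c₀ = 1.683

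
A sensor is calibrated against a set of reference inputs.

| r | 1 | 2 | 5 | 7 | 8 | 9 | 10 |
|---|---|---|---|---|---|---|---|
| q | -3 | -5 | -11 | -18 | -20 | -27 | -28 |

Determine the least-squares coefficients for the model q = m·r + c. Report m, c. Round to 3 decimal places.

m = -2.847, c = 1.083

Normal-equation sums: Σr·r = 324, Σr = 42, Σ1 = 7.
Moment sums: Σr·q = -877, Σq = -112.
Normal equations: [[324, 42]; [42, 7]]·[m, c]ᵀ = [-877, -112]ᵀ.
Determinant 324·7 − 42² = 504.
m = ((-877)·7 − 42·(-112))/504 = -205/72; c = (324·(-112) − 42·(-877))/504 = 13/12.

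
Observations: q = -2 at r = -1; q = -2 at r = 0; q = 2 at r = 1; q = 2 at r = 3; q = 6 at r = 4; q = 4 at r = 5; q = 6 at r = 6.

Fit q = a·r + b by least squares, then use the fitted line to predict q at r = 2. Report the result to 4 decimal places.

q̂ = 1.6164

With design matrix X, XᵀX = [[88, 18]; [18, 7]] and Xᵀq = [90, 16]ᵀ.
Eliminating b: 7·(row 1) − 18·(row 2) gives 292·a = 7·90 − 18·16 = 342, so a = 171/146.
Then b = (16 − 18·(171/146))/7 = -53/73.
At r = 2: q̂ = (171/146)·(2) + (-53/73)·(1) = 118/73.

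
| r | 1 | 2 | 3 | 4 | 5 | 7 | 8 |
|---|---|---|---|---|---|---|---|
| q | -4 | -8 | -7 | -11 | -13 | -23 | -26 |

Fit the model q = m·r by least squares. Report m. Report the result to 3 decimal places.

The normal system AᵀA·[m]ᵀ = Aᵀq is [[168]]·[m]ᵀ = [-519]ᵀ.
Hence m = -519 / 168 ≈ -3.08929.

m = -3.089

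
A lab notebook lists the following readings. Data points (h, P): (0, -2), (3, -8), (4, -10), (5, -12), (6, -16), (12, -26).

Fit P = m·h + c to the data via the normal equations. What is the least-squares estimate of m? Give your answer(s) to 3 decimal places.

Normal-equation sums: Σh·h = 230, Σh = 30, Σ1 = 6.
And Σh·P = -532, ΣP = -74.
So XᵀX·[m, c]ᵀ = XᵀP: [[230, 30]; [30, 6]]·[m, c]ᵀ = [-532, -74]ᵀ.
Eliminating c: 6·(row 1) − 30·(row 2) gives 480·m = 6·(-532) − 30·(-74) = -972, so m = -81/40.
Then c = ((-74) − 30·(-81/40))/6 = -53/24.

m = -2.025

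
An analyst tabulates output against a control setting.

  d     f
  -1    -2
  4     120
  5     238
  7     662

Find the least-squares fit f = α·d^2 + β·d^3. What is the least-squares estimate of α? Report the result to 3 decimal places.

α = -0.478

Normal-equation sums: Σd^2·d^2 = 3283, Σd^2·d^3 = 20955, Σd^3·d^3 = 137371.
Right-hand side: Σd^2·f = 40306, Σd^3·f = 264498.
Normal equations: [[3283, 20955]; [20955, 137371]]·[α, β]ᵀ = [40306, 264498]ᵀ.
det = 3283·137371 − 20955² = 11876968.
α = (40306·137371 − 20955·264498)/11876968 = -710008/1484621; β = (3283·264498 − 20955·40306)/11876968 = 2966838/1484621.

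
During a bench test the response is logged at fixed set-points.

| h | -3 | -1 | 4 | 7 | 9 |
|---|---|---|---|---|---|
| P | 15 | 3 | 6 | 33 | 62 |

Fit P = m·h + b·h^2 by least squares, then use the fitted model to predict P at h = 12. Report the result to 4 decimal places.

P̂ = 117.9925

From the data, Σh·h = 156, Σh·h^2 = 1108, Σh^2·h^2 = 9300.
For AᵀP: Σh·P = 765, Σh^2·P = 6873.
Δ = 156·9300 − 1108² = 223136.
m = (765·9300 − 1108·6873)/223136 = -31299/13946; b = (156·6873 − 1108·765)/223136 = 28071/27892.
At h = 12: P̂ = (-31299/13946)·(12) + (28071/27892)·(144) = 822762/6973.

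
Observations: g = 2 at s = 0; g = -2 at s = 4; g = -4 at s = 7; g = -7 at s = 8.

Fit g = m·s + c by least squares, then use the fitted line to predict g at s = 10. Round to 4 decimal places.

ĝ = -8.1355

Sums needed: Σs·s = 129, Σs = 19, Σ1 = 4.
Right-hand side: Σs·g = -92, Σg = -11.
Normal equations: [[129, 19]; [19, 4]]·[m, c]ᵀ = [-92, -11]ᵀ.
Eliminating c: 4·(row 1) − 19·(row 2) gives 155·m = 4·(-92) − 19·(-11) = -159, so m = -159/155.
Then c = ((-11) − 19·(-159/155))/4 = 329/155.
At s = 10: ĝ = (-159/155)·(10) + (329/155)·(1) = -1261/155.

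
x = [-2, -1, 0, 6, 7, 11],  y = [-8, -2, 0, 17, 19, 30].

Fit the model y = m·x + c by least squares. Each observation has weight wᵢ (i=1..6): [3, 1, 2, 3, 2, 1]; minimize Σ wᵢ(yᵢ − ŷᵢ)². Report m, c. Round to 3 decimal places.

m = 2.901, c = -0.953

Compute the Gram sums: Σwᵢ·x·x = 340, Σwᵢ·x = 36, Σwᵢ·1 = 12.
Right-hand side: Σwᵢ·x·y = 952, Σwᵢ·y = 93.
det = 340·12 − 36² = 2784.
m = (952·12 − 36·93)/2784 = 673/232; c = (340·93 − 36·952)/2784 = -221/232.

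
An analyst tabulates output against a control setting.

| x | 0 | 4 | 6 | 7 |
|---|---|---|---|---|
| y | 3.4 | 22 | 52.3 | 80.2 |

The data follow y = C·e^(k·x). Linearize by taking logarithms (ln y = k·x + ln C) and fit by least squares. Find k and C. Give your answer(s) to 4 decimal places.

Let Y = ln y. Fitting Y = k·x + ln C by least squares:
Over the data: Σx = 17.0000, Σ(x)² = 101.0000, Σln y = 12.6563, Σx·ln y = 66.7978.
Normal system: [[101.0000, 17.0000]; [17.0000, 4]]·[k, ln C]ᵀ = [66.7978, 12.6563]ᵀ.
Δ = 101.0000·4 − (17.0000)² = 115.0000; k = (66.7978·4 − 17.0000·12.6563)/115.0000 = 0.45247, ln C = (101.0000·12.6563 − 17.0000·66.7978)/115.0000 = 1.24111, so C = exp(1.24111) = 3.45944.

k = 0.4525, C = 3.4594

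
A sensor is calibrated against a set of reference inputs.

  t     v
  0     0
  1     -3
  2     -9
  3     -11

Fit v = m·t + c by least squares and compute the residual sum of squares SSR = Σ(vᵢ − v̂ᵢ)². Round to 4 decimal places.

SSR = 2.7000

Compute the Gram sums: Σt·t = 14, Σt = 6, Σ1 = 4.
Right-hand side: Σt·v = -54, Σv = -23.
MᵀM·[m, c]ᵀ = Mᵀv becomes [[14, 6]; [6, 4]]·[m, c]ᵀ = [-54, -23]ᵀ.
Δ = 14·4 − 6² = 20.
m = ((-54)·4 − 6·(-23))/20 = -39/10; c = (14·(-23) − 6·(-54))/20 = 1/10.
Residuals: -1/10, 4/5, -13/10, 3/5; SSR = 27/10.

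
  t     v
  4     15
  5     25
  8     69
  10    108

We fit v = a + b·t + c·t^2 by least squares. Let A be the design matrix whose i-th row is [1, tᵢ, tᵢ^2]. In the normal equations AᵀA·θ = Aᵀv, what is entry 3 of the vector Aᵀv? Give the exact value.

16081

Entry 3 ↔ basis t^2, so (Aᵀv)_{3} = Σᵢ (t^2)·vᵢ = (16)·(15) + (25)·(25) + (64)·(69) + (100)·(108) = 16081.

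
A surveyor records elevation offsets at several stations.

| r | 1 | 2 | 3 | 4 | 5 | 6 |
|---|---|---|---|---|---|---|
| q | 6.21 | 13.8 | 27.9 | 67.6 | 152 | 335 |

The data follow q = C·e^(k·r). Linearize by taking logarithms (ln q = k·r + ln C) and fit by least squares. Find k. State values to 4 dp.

Linearized form: ln q = k·r + ln C. From the 6 transformed points,
Sums: Σr = 21.0000, Σ(r)² = 91.0000, Σln q = 22.8311, Σr·ln q = 93.9200.
Normal system: [[91.0000, 21.0000]; [21.0000, 6]]·[k, ln C]ᵀ = [93.9200, 22.8311]ᵀ.
Slope k = (n·Σr·ln q − Σr·Σln q)/(n·Σ(r)² − (Σr)²) = (6·93.9200 − 21.0000·22.8311)/105.0000 = 0.80064; ln C = (Σln q − k·Σr)/n = 1.00293.

k = 0.8006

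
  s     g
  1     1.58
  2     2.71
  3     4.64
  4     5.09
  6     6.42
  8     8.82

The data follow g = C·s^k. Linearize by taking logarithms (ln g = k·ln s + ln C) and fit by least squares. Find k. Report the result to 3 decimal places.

With ln gᵢ as the transformed response and ln sᵢ as the regressor:
Σln s = 7.0493, Σ(ln s)² = 11.1437, Σln g = 8.6528, Σln s·ln g = 12.4916.
Equations: 11.1437·k + 7.0493·ln C = 12.4916;  7.0493·k + 6·ln C = 8.6528.
Δ = 11.1437·6 − (7.0493)² = 17.1702; k = (12.4916·6 − 7.0493·8.6528)/17.1702 = 0.81267, ln C = (11.1437·8.6528 − 7.0493·12.4916)/17.1702 = 0.48734.

k = 0.813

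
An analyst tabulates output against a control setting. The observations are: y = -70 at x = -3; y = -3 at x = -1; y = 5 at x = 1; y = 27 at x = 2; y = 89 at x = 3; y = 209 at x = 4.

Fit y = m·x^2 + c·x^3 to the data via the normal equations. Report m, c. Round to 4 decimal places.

m = 1.1066, c = 2.9759

Entries of AᵀA: Σx^2·x^2 = 436, Σx^2·x^3 = 1056, Σx^3·x^3 = 5620.
For Aᵀy: Σx^2·y = 3625, Σx^3·y = 17893.
Normal equations: [[436, 1056]; [1056, 5620]]·[m, c]ᵀ = [3625, 17893]ᵀ.
det = 436·5620 − 1056² = 1335184.
m = (3625·5620 − 1056·17893)/1335184 = 369373/333796; c = (436·17893 − 1056·3625)/1335184 = 993337/333796.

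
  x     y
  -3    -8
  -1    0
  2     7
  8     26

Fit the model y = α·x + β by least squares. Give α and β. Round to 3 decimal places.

MᵀM·[α, β]ᵀ = Mᵀy reads: 78·α + 6·β = 246;  6·α + 4·β = 25.
Δ = 78·4 − 6² = 276.
α = (246·4 − 6·25)/276 = 139/46; β = (78·25 − 6·246)/276 = 79/46.

α = 3.022, β = 1.717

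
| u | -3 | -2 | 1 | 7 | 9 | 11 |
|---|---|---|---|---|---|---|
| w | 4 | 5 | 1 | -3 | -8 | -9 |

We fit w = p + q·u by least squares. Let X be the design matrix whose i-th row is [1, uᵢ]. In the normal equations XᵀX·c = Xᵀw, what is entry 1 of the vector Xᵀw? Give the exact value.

-10

Entry 1 ↔ basis 1, so (Xᵀw)_{1} = Σᵢ wᵢ = (1)·(4) + (1)·(5) + (1)·(1) + (1)·(-3) + (1)·(-8) + (1)·(-9) = -10.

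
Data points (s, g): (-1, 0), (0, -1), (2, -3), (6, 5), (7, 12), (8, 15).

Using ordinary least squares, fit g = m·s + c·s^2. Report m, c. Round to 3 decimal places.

m = -1.701, c = 0.455

Compute the Gram sums: Σs·s = 154, Σs·s^2 = 1078, Σs^2·s^2 = 7810.
Right-hand side: Σs·g = 228, Σs^2·g = 1716.
AᵀA·[m, c]ᵀ = Aᵀg becomes [[154, 1078]; [1078, 7810]]·[m, c]ᵀ = [228, 1716]ᵀ.
det = 154·7810 − 1078² = 40656.
m = (228·7810 − 1078·1716)/40656 = -131/77; c = (154·1716 − 1078·228)/40656 = 5/11.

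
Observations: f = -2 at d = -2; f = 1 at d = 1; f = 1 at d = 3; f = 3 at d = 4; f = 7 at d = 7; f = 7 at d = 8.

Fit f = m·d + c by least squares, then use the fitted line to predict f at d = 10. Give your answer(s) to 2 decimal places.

From the data, Σd·d = 143, Σd = 21, Σ1 = 6.
And Σd·f = 125, Σf = 17.
Δ = 143·6 − 21² = 417.
m = (125·6 − 21·17)/417 = 131/139; c = (143·17 − 21·125)/417 = -194/417.
At d = 10: f̂ = (131/139)·(10) + (-194/417)·(1) = 3736/417.

f̂ = 8.96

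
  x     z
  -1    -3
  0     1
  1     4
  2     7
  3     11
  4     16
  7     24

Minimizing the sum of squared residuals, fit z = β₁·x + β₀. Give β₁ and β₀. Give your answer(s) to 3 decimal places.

The normal equations are: 80·β₁ + 16·β₀ = 286;  16·β₁ + 7·β₀ = 60.
(Σx·x = 80, Σx = 16, Σ1 = 7, Σx·z = 286, Σz = 60.)
Eliminating β₀: 7·(row 1) − 16·(row 2) gives 304·β₁ = 7·286 − 16·60 = 1042, so β₁ = 521/152.
Then β₀ = (60 − 16·(521/152))/7 = 14/19.

β₁ = 3.428, β₀ = 0.737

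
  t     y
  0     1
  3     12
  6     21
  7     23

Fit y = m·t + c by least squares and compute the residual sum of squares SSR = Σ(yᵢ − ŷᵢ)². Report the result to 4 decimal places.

SSR = 1.9167

Normal-equation sums: Σt·t = 94, Σt = 16, Σ1 = 4.
And Σt·y = 323, Σy = 57.
So XᵀX·[m, c]ᵀ = Xᵀy: [[94, 16]; [16, 4]]·[m, c]ᵀ = [323, 57]ᵀ.
Eliminating c: 4·(row 1) − 16·(row 2) gives 120·m = 4·323 − 16·57 = 380, so m = 19/6.
Then c = (57 − 16·(19/6))/4 = 19/12.
Residuals: -7/12, 11/12, 5/12, -3/4; SSR = 23/12.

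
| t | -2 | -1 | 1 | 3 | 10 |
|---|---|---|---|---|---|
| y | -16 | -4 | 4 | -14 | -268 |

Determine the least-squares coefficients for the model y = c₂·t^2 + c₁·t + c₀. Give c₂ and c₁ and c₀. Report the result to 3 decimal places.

c₂ = -3.066, c₁ = 3.546, c₀ = 3.111

The normal system MᵀM·[c₂, c₁, c₀]ᵀ = Mᵀy is [[10099, 1019, 115]; [1019, 115, 11]; [115, 11, 5]]·[c₂, c₁, c₀]ᵀ = [-26990, -2682, -298]ᵀ.
Inverting the 3×3 Gram matrix, [c₂, c₁, c₀]ᵀ = [-172579/56292, 199619/56292, 14596/4691]ᵀ.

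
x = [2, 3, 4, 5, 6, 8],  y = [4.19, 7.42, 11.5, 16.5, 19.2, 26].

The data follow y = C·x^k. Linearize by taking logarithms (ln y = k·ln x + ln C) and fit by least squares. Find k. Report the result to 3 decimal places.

k = 1.345

With ln yᵢ as the transformed response and ln xᵢ as the regressor:
XᵀX = [[13.7340, 8.6587]; [8.6587, 6]], rhs = [23.1620, 14.8956]ᵀ  (here Σln x = 8.6587, Σ(ln x)² = 13.7340, Σln y = 14.8956, Σln x·ln y = 23.1620).
Solving (det = 7.4309): k = 1.34517, ln C = 0.54136.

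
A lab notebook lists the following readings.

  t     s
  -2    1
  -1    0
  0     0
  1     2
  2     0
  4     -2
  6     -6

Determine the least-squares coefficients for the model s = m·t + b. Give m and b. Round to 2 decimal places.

m = -0.77, b = 0.39

Forming AᵀA = [[62, 10]; [10, 7]] and Aᵀs = [-44, -5]ᵀ gives AᵀA·[m, b]ᵀ = Aᵀs.
Δ = 62·7 − 10² = 334.
m = ((-44)·7 − 10·(-5))/334 = -129/167; b = (62·(-5) − 10·(-44))/334 = 65/167.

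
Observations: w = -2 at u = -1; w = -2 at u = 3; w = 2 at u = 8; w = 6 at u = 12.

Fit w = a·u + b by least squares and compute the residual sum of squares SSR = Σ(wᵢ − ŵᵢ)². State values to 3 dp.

SSR = 4.371

Normal-equation sums: Σu·u = 218, Σu = 22, Σ1 = 4.
Moment sums: Σu·w = 84, Σw = 4.
So AᵀA·[a, b]ᵀ = Aᵀw: [[218, 22]; [22, 4]]·[a, b]ᵀ = [84, 4]ᵀ.
Eliminating b: 4·(row 1) − 22·(row 2) gives 388·a = 4·84 − 22·4 = 248, so a = 62/97.
Then b = (4 − 22·(62/97))/4 = -244/97.
Residuals: 112/97, -136/97, -58/97, 82/97; SSR = 424/97.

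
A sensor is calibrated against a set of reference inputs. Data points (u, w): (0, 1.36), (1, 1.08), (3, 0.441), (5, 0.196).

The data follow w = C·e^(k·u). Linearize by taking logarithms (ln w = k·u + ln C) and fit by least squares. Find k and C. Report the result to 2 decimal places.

k = -0.40, C = 1.46

Let Y = ln w. Fitting Y = k·u + ln C by least squares:
AᵀA = [[35.0000, 9.0000]; [9.0000, 4]], rhs = [-10.5274, -2.0639]ᵀ  (here Σu = 9.0000, Σ(u)² = 35.0000, Σln w = -2.0639, Σu·ln w = -10.5274).
Solving (det = 59.0000): k = -0.39889, ln C = 0.38152, so C = exp(0.38152) = 1.46451.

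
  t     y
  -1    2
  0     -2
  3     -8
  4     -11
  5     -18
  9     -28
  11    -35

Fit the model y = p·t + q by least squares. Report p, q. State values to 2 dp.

Normal-equation sums: Σt·t = 253, Σt = 31, Σ1 = 7.
Moment sums: Σt·y = -797, Σy = -100.
Eliminating q: 7·(row 1) − 31·(row 2) gives 810·p = 7·(-797) − 31·(-100) = -2479, so p = -2479/810.
Then q = ((-100) − 31·(-2479/810))/7 = -593/810.

p = -3.06, q = -0.73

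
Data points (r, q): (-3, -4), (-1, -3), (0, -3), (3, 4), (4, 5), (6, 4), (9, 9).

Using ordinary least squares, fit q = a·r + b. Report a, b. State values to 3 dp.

Compute the Gram sums: Σr·r = 152, Σr = 18, Σ1 = 7.
Moment sums: Σr·q = 152, Σq = 12.
So MᵀM·[a, b]ᵀ = Mᵀq: [[152, 18]; [18, 7]]·[a, b]ᵀ = [152, 12]ᵀ.
det = 152·7 − 18² = 740.
a = (152·7 − 18·12)/740 = 212/185; b = (152·12 − 18·152)/740 = -228/185.

a = 1.146, b = -1.232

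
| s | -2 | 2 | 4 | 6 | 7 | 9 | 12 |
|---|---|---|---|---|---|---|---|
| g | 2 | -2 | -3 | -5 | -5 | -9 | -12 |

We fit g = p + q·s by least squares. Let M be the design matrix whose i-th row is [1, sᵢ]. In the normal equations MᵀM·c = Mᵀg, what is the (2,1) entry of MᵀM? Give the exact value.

Row 2 ↔ basis s, column 1 ↔ basis 1, so (MᵀM)_{2,1} = Σᵢ s = (-2)·(1) + (2)·(1) + (4)·(1) + (6)·(1) + (7)·(1) + (9)·(1) + (12)·(1) = 38.

38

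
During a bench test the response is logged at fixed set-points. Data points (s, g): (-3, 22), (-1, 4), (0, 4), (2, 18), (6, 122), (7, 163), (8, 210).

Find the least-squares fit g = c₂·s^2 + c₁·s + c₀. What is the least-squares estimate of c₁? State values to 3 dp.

c₁ = 2.223

With design matrix A, AᵀA = [[7891, 1051, 163]; [1051, 163, 19]; [163, 19, 7]] and Aᵀg = [26093, 3519, 543]ᵀ.
Solving the 3×3 system (Gaussian elimination) gives c₂ = 14815/5016, c₁ = 55751/25080, c₀ = 3149/1140.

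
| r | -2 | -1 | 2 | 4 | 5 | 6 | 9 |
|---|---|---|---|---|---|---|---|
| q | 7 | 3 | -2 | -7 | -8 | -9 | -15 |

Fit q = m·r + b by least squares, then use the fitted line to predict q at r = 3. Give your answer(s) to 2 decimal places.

MᵀM·[m, b]ᵀ = Mᵀq reads: 167·m + 23·b = -278;  23·m + 7·b = -31.
(Σr·r = 167, Σr = 23, Σ1 = 7, Σr·q = -278, Σq = -31.)
Eliminating b: 7·(row 1) − 23·(row 2) gives 640·m = 7·(-278) − 23·(-31) = -1233, so m = -1233/640.
Then b = ((-31) − 23·(-1233/640))/7 = 1217/640.
At r = 3: q̂ = (-1233/640)·(3) + (1217/640)·(1) = -1241/320.

q̂ = -3.88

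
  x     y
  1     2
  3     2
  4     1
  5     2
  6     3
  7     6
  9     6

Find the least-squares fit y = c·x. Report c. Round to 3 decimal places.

c = 0.627

Forming MᵀM = [[217]] and Mᵀy = [136]ᵀ gives MᵀM·[c]ᵀ = Mᵀy.
Hence c = 136 / 217 ≈ 0.626728.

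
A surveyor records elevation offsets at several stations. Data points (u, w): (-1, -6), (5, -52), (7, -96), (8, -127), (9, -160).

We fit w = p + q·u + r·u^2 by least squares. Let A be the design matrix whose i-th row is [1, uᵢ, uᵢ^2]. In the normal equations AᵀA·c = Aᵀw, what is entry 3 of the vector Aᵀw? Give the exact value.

Entry 3 ↔ basis u^2, so (Aᵀw)_{3} = Σᵢ (u^2)·wᵢ = (1)·(-6) + (25)·(-52) + (49)·(-96) + (64)·(-127) + (81)·(-160) = -27098.

-27098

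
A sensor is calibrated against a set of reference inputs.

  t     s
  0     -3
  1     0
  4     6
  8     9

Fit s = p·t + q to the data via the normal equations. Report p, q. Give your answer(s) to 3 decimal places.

p = 1.471, q = -1.781

Sums needed: Σt·t = 81, Σt = 13, Σ1 = 4.
And Σt·s = 96, Σs = 12.
So XᵀX·[p, q]ᵀ = Xᵀs: [[81, 13]; [13, 4]]·[p, q]ᵀ = [96, 12]ᵀ.
Eliminating q: 4·(row 1) − 13·(row 2) gives 155·p = 4·96 − 13·12 = 228, so p = 228/155.
Then q = (12 − 13·(228/155))/4 = -276/155.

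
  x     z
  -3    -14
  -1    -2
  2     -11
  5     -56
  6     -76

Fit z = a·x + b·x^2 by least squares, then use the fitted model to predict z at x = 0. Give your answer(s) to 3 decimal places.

The normal system AᵀA·[a, b]ᵀ = Aᵀz is [[75, 321]; [321, 2019]]·[a, b]ᵀ = [-714, -4308]ᵀ.
Determinant 75·2019 − 321² = 48384.
a = ((-714)·2019 − 321·(-4308))/48384 = -1087/896; b = (75·(-4308) − 321·(-714))/48384 = -1739/896.
At x = 0: ẑ = (-1087/896)·(0) + (-1739/896)·(0) = 0.

ẑ = 0.000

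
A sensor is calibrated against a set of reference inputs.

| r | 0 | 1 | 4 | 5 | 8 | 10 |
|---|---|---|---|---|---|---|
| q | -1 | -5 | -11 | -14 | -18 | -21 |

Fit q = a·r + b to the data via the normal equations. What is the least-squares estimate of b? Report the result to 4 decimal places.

b = -2.6018

From the data, Σr·r = 206, Σr = 28, Σ1 = 6.
And Σr·q = -473, Σq = -70.
So MᵀM·[a, b]ᵀ = Mᵀq: [[206, 28]; [28, 6]]·[a, b]ᵀ = [-473, -70]ᵀ.
det = 206·6 − 28² = 452.
a = ((-473)·6 − 28·(-70))/452 = -439/226; b = (206·(-70) − 28·(-473))/452 = -294/113.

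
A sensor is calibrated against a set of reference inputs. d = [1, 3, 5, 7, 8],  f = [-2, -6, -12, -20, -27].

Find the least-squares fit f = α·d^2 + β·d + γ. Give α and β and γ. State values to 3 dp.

α = -0.348, β = -0.329, γ = -1.515

AᵀA·[α, β, γ]ᵀ = Aᵀf reads: 7204·α + 1008·β + 148·γ = -3064;  1008·α + 148·β + 24·γ = -436;  148·α + 24·β + 5·γ = -67.
(Σd^2·d^2 = 7204, Σd^2·d = 1008, Σd^2 = 148, Σd·d = 148, Σd = 24, Σ1 = 5, Σd^2·f = -3064, Σd·f = -436, Σf = -67.)
Row-reducing yields α = -439/1261, β = -415/1261, γ = -147/97.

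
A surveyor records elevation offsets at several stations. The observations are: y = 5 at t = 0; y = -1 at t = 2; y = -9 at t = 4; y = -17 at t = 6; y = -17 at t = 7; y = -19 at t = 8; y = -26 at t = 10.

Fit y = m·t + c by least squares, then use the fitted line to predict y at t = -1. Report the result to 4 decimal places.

With design matrix X, XᵀX = [[269, 37]; [37, 7]] and Xᵀy = [-671, -84]ᵀ.
Eliminating c: 7·(row 1) − 37·(row 2) gives 514·m = 7·(-671) − 37·(-84) = -1589, so m = -1589/514.
Then c = ((-84) − 37·(-1589/514))/7 = 2231/514.
At t = -1: ŷ = (-1589/514)·(-1) + (2231/514)·(1) = 1910/257.

ŷ = 7.4319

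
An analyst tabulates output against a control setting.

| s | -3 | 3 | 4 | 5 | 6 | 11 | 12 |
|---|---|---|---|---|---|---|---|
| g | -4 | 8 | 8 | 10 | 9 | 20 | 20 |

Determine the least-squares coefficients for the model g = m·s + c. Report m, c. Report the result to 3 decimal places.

m = 1.604, c = 1.435

Setting ∂/∂m … = 0 gives: 360·m + 38·c = 632;  38·m + 7·c = 71.
Determinant 360·7 − 38² = 1076.
m = (632·7 − 38·71)/1076 = 863/538; c = (360·71 − 38·632)/1076 = 386/269.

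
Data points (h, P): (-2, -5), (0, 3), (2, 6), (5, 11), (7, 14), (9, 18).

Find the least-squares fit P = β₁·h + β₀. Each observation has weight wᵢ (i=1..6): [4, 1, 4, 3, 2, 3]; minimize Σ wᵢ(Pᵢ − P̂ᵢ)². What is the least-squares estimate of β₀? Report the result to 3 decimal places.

From the data, Σwᵢ·h·h = 448, Σwᵢ·h = 56, Σwᵢ·1 = 17.
Moment sums: Σwᵢ·h·P = 935, Σwᵢ·P = 122.
AᵀWA·[β₁, β₀]ᵀ = AᵀWP becomes [[448, 56]; [56, 17]]·[β₁, β₀]ᵀ = [935, 122]ᵀ.
Eliminating β₀: 17·(row 1) − 56·(row 2) gives 4480·β₁ = 17·935 − 56·122 = 9063, so β₁ = 9063/4480.
Then β₀ = (122 − 56·(9063/4480))/17 = 41/80.

β₀ = 0.513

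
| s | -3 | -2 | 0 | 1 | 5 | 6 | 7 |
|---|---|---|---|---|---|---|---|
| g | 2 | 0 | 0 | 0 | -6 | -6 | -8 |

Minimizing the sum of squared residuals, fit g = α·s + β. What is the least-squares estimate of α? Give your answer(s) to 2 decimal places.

α = -0.96

MᵀM·[α, β]ᵀ = Mᵀg reads: 124·α + 14·β = -128;  14·α + 7·β = -18.
(Σs·s = 124, Σs = 14, Σ1 = 7, Σs·g = -128, Σg = -18.)
Δ = 124·7 − 14² = 672.
α = ((-128)·7 − 14·(-18))/672 = -23/24; β = (124·(-18) − 14·(-128))/672 = -55/84.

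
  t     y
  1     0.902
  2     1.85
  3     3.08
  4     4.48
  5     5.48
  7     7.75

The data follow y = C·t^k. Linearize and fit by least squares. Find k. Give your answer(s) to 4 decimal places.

k = 1.1264

Let Y = ln y. Fitting Y = k·ln t + ln C by least squares:
Sums: Σln t = 6.7334, Σ(ln t)² = 9.9861, Σln y = 6.8854, Σln t·ln y = 10.4636.
Normal system: [[9.9861, 6.7334]; [6.7334, 6]]·[k, ln C]ᵀ = [10.4636, 6.8854]ᵀ.
Solving (det = 14.5777): k = 1.12636, ln C = -0.11647.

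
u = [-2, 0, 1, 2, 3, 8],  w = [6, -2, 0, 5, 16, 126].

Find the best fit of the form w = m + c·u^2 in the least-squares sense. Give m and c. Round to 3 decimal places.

m = -2.209, c = 2.003

With design matrix A, AᵀA = [[6, 82]; [82, 4210]] and Aᵀw = [151, 8252]ᵀ.
det = 6·4210 − 82² = 18536.
m = (151·4210 − 82·8252)/18536 = -20477/9268; c = (6·8252 − 82·151)/18536 = 18565/9268.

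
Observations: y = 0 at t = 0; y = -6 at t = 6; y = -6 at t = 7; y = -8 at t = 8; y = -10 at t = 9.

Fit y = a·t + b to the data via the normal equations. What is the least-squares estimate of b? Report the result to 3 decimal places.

Setting ∂/∂a … = 0 gives: 230·a + 30·b = -232;  30·a + 5·b = -30.
(Σt·t = 230, Σt = 30, Σ1 = 5, Σt·y = -232, Σy = -30.)
Δ = 230·5 − 30² = 250.
a = ((-232)·5 − 30·(-30))/250 = -26/25; b = (230·(-30) − 30·(-232))/250 = 6/25.

b = 0.240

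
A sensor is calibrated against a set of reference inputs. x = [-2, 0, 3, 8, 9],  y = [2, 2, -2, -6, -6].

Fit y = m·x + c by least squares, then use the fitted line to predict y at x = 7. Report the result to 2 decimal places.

Entries of MᵀM: Σx·x = 158, Σx = 18, Σ1 = 5.
And Σx·y = -112, Σy = -10.
Normal equations: [[158, 18]; [18, 5]]·[m, c]ᵀ = [-112, -10]ᵀ.
Determinant 158·5 − 18² = 466.
m = ((-112)·5 − 18·(-10))/466 = -190/233; c = (158·(-10) − 18·(-112))/466 = 218/233.
At x = 7: ŷ = (-190/233)·(7) + (218/233)·(1) = -1112/233.

ŷ = -4.77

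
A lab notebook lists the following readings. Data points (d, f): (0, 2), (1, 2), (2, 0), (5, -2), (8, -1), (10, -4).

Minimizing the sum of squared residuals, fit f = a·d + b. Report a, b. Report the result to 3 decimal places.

Forming MᵀM = [[194, 26]; [26, 6]] and Mᵀf = [-56, -3]ᵀ gives MᵀM·[a, b]ᵀ = Mᵀf.
det = 194·6 − 26² = 488.
a = ((-56)·6 − 26·(-3))/488 = -129/244; b = (194·(-3) − 26·(-56))/488 = 437/244.

a = -0.529, b = 1.791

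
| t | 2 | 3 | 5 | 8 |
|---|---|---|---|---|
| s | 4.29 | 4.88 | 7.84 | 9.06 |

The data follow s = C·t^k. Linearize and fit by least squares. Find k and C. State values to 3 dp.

k = 0.585, C = 2.784

Linearized form: ln s = k·ln t + ln C. From the 4 transformed points,
Σln t = 5.4806, Σ(ln t)² = 8.6018, Σln s = 7.3045, Σln t·ln s = 10.6479.
Normal system: [[8.6018, 5.4806]; [5.4806, 4]]·[k, ln C]ᵀ = [10.6479, 7.3045]ᵀ.
Solving (det = 4.3697): k = 0.58542, ln C = 1.02401, so C = exp(1.02401) = 2.78434.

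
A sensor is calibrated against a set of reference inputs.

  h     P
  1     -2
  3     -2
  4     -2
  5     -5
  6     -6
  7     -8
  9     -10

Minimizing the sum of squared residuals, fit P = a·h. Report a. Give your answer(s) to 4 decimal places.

Forming AᵀA = [[217]] and AᵀP = [-223]ᵀ gives AᵀA·[a]ᵀ = AᵀP.
Hence a = -223 / 217 ≈ -1.02765.

a = -1.0276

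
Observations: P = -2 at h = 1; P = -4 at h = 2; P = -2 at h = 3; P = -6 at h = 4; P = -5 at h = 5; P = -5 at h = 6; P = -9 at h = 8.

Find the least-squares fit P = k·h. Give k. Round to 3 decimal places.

Entries of XᵀX: Σh·h = 155.
Moment sums: Σh·P = -167.
k = (-167)/155 = -1.07742.

k = -1.077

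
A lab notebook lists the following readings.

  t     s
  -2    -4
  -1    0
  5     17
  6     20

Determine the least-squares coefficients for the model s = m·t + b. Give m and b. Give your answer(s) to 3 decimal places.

Compute the Gram sums: Σt·t = 66, Σt = 8, Σ1 = 4.
For Aᵀs: Σt·s = 213, Σs = 33.
AᵀA·[m, b]ᵀ = Aᵀs becomes [[66, 8]; [8, 4]]·[m, b]ᵀ = [213, 33]ᵀ.
Determinant 66·4 − 8² = 200.
m = (213·4 − 8·33)/200 = 147/50; b = (66·33 − 8·213)/200 = 237/100.

m = 2.940, b = 2.370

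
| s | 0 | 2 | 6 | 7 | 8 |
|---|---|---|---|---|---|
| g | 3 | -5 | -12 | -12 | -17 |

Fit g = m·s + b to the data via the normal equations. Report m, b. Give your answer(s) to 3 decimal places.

m = -2.208, b = 1.555

Entries of MᵀM: Σs·s = 153, Σs = 23, Σ1 = 5.
Moment sums: Σs·g = -302, Σg = -43.
So MᵀM·[m, b]ᵀ = Mᵀg: [[153, 23]; [23, 5]]·[m, b]ᵀ = [-302, -43]ᵀ.
Δ = 153·5 − 23² = 236.
m = ((-302)·5 − 23·(-43))/236 = -521/236; b = (153·(-43) − 23·(-302))/236 = 367/236.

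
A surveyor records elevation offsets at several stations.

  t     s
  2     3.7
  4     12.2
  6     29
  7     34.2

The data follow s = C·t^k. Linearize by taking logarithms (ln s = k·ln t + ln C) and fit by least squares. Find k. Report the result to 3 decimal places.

Taking logs, ln s = k·ln t + ln C, so regress ln s on ln t.
Σln t = 5.8171, Σ(ln t)² = 9.3992, Σln s = 10.7093, Σln t·ln s = 17.2814.
Equations: 9.3992·k + 5.8171·ln C = 17.2814;  5.8171·k + 4·ln C = 10.7093.
Solving (det = 3.7582): k = 1.81695, ln C = 0.03498.

k = 1.817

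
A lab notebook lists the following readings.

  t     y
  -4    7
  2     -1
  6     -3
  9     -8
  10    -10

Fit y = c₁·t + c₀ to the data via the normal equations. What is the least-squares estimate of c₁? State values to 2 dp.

c₁ = -1.15

Setting ∂/∂c₁ … = 0 gives: 237·c₁ + 23·c₀ = -220;  23·c₁ + 5·c₀ = -15.
Determinant 237·5 − 23² = 656.
c₁ = ((-220)·5 − 23·(-15))/656 = -755/656; c₀ = (237·(-15) − 23·(-220))/656 = 1505/656.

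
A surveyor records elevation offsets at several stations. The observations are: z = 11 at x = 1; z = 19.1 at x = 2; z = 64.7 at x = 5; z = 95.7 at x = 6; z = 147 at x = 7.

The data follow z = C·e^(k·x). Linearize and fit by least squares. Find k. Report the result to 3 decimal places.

Linearized form: ln z = k·x + ln C. From the 5 transformed points,
XᵀX = [[115.0000, 21.0000]; [21.0000, 5]], rhs = [91.4464, 19.0690]ᵀ  (here Σx = 21.0000, Σ(x)² = 115.0000, Σln z = 19.0690, Σx·ln z = 91.4464).
Δ = 115.0000·5 − (21.0000)² = 134.0000; k = (91.4464·5 − 21.0000·19.0690)/134.0000 = 0.42375, ln C = (115.0000·19.0690 − 21.0000·91.4464)/134.0000 = 2.03403.

k = 0.424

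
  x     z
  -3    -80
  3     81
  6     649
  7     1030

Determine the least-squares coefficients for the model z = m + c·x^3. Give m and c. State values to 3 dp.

m = 0.570, c = 3.001

Compute the Gram sums: Σ1 = 4, Σx^3 = 559, Σx^3·x^3 = 165763.
Right-hand side: Σz = 1680, Σx^3·z = 497821.
Eliminating c: 165763·(row 1) − 559·(row 2) gives 350571·m = 165763·1680 − 559·497821 = 199901, so m = 15377/26967.
Then c = (497821 − 559·(15377/26967))/165763 = 1052164/350571.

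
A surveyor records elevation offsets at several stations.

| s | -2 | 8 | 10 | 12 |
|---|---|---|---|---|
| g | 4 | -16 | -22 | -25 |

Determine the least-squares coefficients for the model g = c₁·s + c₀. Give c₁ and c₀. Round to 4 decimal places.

c₁ = -2.0948, c₀ = -0.0862

With design matrix M, MᵀM = [[312, 28]; [28, 4]] and Mᵀg = [-656, -59]ᵀ.
Eliminating c₀: 4·(row 1) − 28·(row 2) gives 464·c₁ = 4·(-656) − 28·(-59) = -972, so c₁ = -243/116.
Then c₀ = ((-59) − 28·(-243/116))/4 = -5/58.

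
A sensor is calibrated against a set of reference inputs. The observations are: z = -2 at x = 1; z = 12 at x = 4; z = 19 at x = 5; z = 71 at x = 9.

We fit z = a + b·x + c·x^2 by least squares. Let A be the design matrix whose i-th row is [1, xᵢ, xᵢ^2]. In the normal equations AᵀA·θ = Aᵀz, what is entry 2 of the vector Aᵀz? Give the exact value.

780

Entry 2 ↔ basis x, so (Aᵀz)_{2} = Σᵢ (x)·zᵢ = (1)·(-2) + (4)·(12) + (5)·(19) + (9)·(71) = 780.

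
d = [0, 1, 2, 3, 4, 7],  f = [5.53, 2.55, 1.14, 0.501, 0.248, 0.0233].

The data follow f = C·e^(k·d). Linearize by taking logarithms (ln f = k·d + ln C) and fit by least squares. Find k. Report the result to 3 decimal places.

With ln fᵢ as the transformed response and dᵢ as the regressor:
XᵀX = [[79.0000, 17.0000]; [17.0000, 6]], rhs = [-32.7677, -3.0675]ᵀ  (here Σd = 17.0000, Σ(d)² = 79.0000, Σln f = -3.0675, Σd·ln f = -32.7677).
Slope k = (n·Σd·ln f − Σd·Σln f)/(n·Σ(d)² − (Σd)²) = (6·-32.7677 − 17.0000·-3.0675)/185.0000 = -0.78086; ln C = (Σln f − k·Σd)/n = 1.70120.

k = -0.781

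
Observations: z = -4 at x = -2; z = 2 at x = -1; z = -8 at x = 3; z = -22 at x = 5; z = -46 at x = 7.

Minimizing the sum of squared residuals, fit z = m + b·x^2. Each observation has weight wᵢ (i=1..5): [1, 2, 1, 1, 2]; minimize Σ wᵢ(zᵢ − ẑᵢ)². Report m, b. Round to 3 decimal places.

The normal equations are: 7·m + 138·b = -122;  138·m + 5526·b = -5142.
Δ = 7·5526 − 138² = 19638.
m = ((-122)·5526 − 138·(-5142))/19638 = 1968/1091; b = (7·(-5142) − 138·(-122))/19638 = -3193/3273.

m = 1.804, b = -0.976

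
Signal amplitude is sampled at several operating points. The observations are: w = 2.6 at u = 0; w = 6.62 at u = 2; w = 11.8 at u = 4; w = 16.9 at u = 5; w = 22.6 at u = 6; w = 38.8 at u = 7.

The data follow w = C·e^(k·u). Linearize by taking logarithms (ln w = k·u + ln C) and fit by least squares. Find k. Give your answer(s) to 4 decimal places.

k = 0.3658

Linearized form: ln w = k·u + ln C. From the 6 transformed points,
Sums: Σu = 24.0000, Σ(u)² = 130.0000, Σln w = 14.9174, Σu·ln w = 72.1058.
Normal system: [[130.0000, 24.0000]; [24.0000, 6]]·[k, ln C]ᵀ = [72.1058, 14.9174]ᵀ.
Δ = 130.0000·6 − (24.0000)² = 204.0000; k = (72.1058·6 − 24.0000·14.9174)/204.0000 = 0.36577, ln C = (130.0000·14.9174 − 24.0000·72.1058)/204.0000 = 1.02314.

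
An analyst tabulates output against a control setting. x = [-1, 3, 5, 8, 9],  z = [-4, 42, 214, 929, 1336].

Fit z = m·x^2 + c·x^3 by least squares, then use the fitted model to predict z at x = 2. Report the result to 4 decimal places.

ẑ = 10.5162

From the data, Σx^2·x^2 = 11364, Σx^2·x^3 = 95184, Σx^3·x^3 = 809940.
And Σx^2·z = 173396, Σx^3·z = 1477480.
So AᵀA·[m, c]ᵀ = Aᵀz: [[11364, 95184]; [95184, 809940]]·[m, c]ᵀ = [173396, 1477480]ᵀ.
det = 11364·809940 − 95184² = 144164304.
m = (173396·809940 − 95184·1477480)/144164304 = -4002085/3003423; c = (11364·1477480 − 95184·173396)/144164304 = 5949122/3003423.
At x = 2: ẑ = (-4002085/3003423)·(4) + (5949122/3003423)·(8) = 10528212/1001141.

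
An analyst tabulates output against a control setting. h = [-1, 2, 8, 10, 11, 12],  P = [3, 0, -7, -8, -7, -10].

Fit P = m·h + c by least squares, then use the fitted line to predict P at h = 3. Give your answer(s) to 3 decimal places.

The normal equations are: 434·m + 42·c = -336;  42·m + 6·c = -29.
(Σh·h = 434, Σh = 42, Σ1 = 6, Σh·P = -336, ΣP = -29.)
Determinant 434·6 − 42² = 840.
m = ((-336)·6 − 42·(-29))/840 = -19/20; c = (434·(-29) − 42·(-336))/840 = 109/60.
At h = 3: P̂ = (-19/20)·(3) + (109/60)·(1) = -31/30.

P̂ = -1.033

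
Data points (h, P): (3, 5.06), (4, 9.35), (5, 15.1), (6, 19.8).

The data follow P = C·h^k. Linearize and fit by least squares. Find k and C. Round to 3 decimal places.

Let Y = ln P. Fitting Y = k·ln h + ln C by least squares:
Σln h = 5.8861, Σ(ln h)² = 8.9295, Σln P = 9.5571, Σln h·ln P = 14.5989.
Equations: 8.9295·k + 5.8861·ln C = 14.5989;  5.8861·k + 4·ln C = 9.5571.
Δ = 8.9295·4 − (5.8861)² = 1.0716; k = (14.5989·4 − 5.8861·9.5571)/1.0716 = 1.99833, ln C = (8.9295·9.5571 − 5.8861·14.5989)/1.0716 = -0.55132, so C = exp(-0.55132) = 0.57619.

k = 1.998, C = 0.576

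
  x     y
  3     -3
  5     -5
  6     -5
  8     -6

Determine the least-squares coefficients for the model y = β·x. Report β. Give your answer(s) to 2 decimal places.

From the data, Σx·x = 134.
Right-hand side: Σx·y = -112.
Normal equations: [[134]]·[β]ᵀ = [-112]ᵀ.
Hence β = -112 / 134 ≈ -0.835821.

β = -0.84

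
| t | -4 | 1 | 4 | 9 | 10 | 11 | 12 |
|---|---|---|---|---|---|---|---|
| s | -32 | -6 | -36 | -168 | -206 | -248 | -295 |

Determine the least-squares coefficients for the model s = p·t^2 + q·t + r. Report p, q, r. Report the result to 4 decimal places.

p = -1.9819, q = -0.5337, r = -2.6729

Forming MᵀM = [[52451, 4789, 479]; [4789, 479, 43]; [479, 43, 7]] and Mᵀs = [-107790, -9862, -991]ᵀ gives MᵀM·[p, q, r]ᵀ = Mᵀs.
Inverting the 3×3 Gram matrix, [p, q, r]ᵀ = [-5668787/2860242, -1526405/2860242, -1274177/476707]ᵀ.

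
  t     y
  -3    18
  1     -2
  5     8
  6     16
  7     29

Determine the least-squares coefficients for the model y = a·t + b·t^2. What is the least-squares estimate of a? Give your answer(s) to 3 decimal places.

From the data, Σt·t = 120, Σt·t^2 = 658, Σt^2·t^2 = 4404.
For Xᵀy: Σt·y = 283, Σt^2·y = 2357.
Normal equations: [[120, 658]; [658, 4404]]·[a, b]ᵀ = [283, 2357]ᵀ.
Determinant 120·4404 − 658² = 95516.
a = (283·4404 − 658·2357)/95516 = -152287/47758; b = (120·2357 − 658·283)/95516 = 48313/47758.

a = -3.189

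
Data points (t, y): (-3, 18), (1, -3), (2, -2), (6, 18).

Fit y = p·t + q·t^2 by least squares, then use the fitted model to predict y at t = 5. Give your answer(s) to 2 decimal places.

ŷ = 9.93

Sums needed: Σt·t = 50, Σt·t^2 = 198, Σt^2·t^2 = 1394.
Moment sums: Σt·y = 47, Σt^2·y = 799.
Δ = 50·1394 − 198² = 30496.
p = (47·1394 − 198·799)/30496 = -23171/7624; q = (50·799 − 198·47)/30496 = 7661/7624.
At t = 5: ŷ = (-23171/7624)·(5) + (7661/7624)·(25) = 37835/3812.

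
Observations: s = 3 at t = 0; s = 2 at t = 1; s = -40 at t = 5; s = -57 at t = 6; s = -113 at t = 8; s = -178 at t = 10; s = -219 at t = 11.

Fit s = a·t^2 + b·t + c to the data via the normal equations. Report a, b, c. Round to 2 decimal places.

Entries of XᵀX: Σt^2·t^2 = 30659, Σt^2·t = 3185, Σt^2 = 347, Σt·t = 347, Σt = 41, Σ1 = 7.
Right-hand side: Σt^2·s = -54581, Σt·s = -5633, Σs = -602.
XᵀX·[a, b, c]ᵀ = Xᵀs becomes [[30659, 3185, 347]; [3185, 347, 41]; [347, 41, 7]]·[a, b, c]ᵀ = [-54581, -5633, -602]ᵀ.
Inverting the 3×3 Gram matrix, [a, b, c]ᵀ = [-62729/31976, 46101/31976, 44805/15988]ᵀ.

a = -1.96, b = 1.44, c = 2.80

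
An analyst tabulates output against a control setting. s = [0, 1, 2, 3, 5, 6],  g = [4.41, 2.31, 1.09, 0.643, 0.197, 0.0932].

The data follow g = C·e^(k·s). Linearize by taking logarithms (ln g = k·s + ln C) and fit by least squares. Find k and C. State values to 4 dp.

Linearized form: ln g = k·s + ln C. From the 6 transformed points,
Σs = 17.0000, Σ(s)² = 75.0000, Σln g = -2.0319, Σs·ln g = -22.6760.
Normal system: [[75.0000, 17.0000]; [17.0000, 6]]·[k, ln C]ᵀ = [-22.6760, -2.0319]ᵀ.
Solving (det = 161.0000): k = -0.63052, ln C = 1.44784, so C = exp(1.44784) = 4.25392.

k = -0.6305, C = 4.2539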